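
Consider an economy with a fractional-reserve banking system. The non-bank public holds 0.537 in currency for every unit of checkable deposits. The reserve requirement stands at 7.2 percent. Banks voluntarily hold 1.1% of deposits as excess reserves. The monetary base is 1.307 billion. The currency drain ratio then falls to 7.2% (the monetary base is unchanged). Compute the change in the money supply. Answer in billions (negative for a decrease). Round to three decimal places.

Initially m₁ = (1 + 0.537) / (0.072 + 0.011 + 0.537) ≈ 2.47903, so M₁ = 2.47903 × 1.307 ≈ 3.2401 billion.
After the change m₂ = (1 + 0.072) / (0.072 + 0.011 + 0.072) ≈ 6.91613, so M₂ = 6.91613 × 1.307 ≈ 9.0394 billion.
ΔM = M₂ − M₁ = 9.0394 − 3.2401 = 5.7993 billion.

5.799 billion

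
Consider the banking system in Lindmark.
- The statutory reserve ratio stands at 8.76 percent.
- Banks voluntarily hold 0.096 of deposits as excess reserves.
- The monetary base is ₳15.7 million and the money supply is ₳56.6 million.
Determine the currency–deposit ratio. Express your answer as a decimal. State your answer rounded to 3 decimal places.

Using m = M/MB = 56.6/15.7 ≈ 3.605096. From m = (1 + c)/(c + rr + e), rearranging gives 1 + c = m·(c + rr + e), so c·(1 − m) = m·(rr + e) − 1.
Hence c = [m·(rr + e) − 1]/(1 − m) = [3.605096 × (0.0876 + 0.096) − 1] / (1 − 3.605096) ≈ 0.129786.

0.130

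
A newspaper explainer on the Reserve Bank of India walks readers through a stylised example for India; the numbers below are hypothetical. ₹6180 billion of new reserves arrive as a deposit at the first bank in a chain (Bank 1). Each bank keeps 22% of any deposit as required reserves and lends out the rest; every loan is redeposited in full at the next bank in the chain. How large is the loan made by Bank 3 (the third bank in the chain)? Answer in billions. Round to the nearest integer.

₹2933 billion

Each bank lends a fraction (1 − rr) = 0.7800 of the deposit it receives, so Bank 3 receives 6180·0.7800^2 and lends 6180·0.7800^3 ≈ 2932.7314 billion.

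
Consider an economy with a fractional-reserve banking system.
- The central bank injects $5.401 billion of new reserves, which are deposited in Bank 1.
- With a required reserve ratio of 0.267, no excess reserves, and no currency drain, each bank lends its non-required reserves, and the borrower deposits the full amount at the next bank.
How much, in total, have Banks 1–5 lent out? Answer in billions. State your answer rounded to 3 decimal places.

$11.690 billion

Bank i lends (1 − rr)^i of the original deposit: Bank 1 lends 5.401·0.7330 ≈ 3.9589, Bank 2 lends 5.401·0.7330² ≈ 2.9019, and so on.
Summing a geometric series: total = 5.401·[0.7330·(1 − 0.7330^5) / (1 − 0.7330)] ≈ 11.6899 billion.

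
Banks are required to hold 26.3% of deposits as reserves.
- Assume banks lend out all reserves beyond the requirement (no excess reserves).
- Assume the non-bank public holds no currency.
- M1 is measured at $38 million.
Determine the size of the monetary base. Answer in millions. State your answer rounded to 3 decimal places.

With no currency drain and no excess reserves, the money multiplier is m = 1/rr = 1/0.263 ≈ 3.802281.
The monetary base is MB = M / m = 38 / 3.802281 ≈ 9.994 million.

$9.994 million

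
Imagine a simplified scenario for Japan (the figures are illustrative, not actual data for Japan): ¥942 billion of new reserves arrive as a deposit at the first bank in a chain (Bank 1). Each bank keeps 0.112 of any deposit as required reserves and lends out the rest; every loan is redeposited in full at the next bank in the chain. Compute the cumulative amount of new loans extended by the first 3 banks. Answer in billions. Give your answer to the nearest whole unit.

¥2239 billion

Bank i lends (1 − rr)^i of the original deposit: Bank 1 lends 942·0.8880 = 836.4960, Bank 2 lends 942·0.8880² ≈ 742.8084, and so on.
Summing a geometric series: total = 942·[0.8880·(1 − 0.8880^3) / (1 − 0.8880)] ≈ 2238.9183 billion.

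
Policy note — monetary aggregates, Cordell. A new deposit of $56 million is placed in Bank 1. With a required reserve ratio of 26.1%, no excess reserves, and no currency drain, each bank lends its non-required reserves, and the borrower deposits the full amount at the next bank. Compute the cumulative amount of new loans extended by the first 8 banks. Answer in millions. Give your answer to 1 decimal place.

Bank i lends (1 − rr)^i of the original deposit: Bank 1 lends 56·0.7390 = 41.3840, Bank 2 lends 56·0.7390² ≈ 30.5828, and so on.
Summing a geometric series: total = 56·[0.7390·(1 − 0.7390^8) / (1 − 0.7390)] ≈ 144.4552 million.

$144.5 million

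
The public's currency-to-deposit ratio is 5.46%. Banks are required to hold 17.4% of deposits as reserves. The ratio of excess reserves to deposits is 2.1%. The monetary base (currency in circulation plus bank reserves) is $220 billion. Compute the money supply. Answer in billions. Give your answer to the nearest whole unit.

The money multiplier is m = (1 + c) / (rr + e + c) = (1 + 0.0546) / (0.174 + 0.021 + 0.0546) ≈ 4.2252.
So M = m × MB = 4.2252 × 220 = 929.544 billion.

$930 billion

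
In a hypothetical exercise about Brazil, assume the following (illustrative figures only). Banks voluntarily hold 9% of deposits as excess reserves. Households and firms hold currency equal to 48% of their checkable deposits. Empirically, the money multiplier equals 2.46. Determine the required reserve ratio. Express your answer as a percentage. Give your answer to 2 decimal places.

Using m = 2.46. Since m = (1 + c)/(c + rr + e), the denominator satisfies c + rr + e = (1 + c)/m = (1 + 0.48) / 2.46 ≈ 0.601626.
With c = 0.48 and e = 0.09, the required reserve ratio is 0.601626 − 0.48 − 0.09 = 0.031626.

3.16%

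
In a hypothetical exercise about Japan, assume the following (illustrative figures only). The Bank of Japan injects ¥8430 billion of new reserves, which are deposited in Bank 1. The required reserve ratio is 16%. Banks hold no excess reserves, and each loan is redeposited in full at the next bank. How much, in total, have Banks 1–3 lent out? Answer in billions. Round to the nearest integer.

Bank i lends (1 − rr)^i of the original deposit: Bank 1 lends 8430·0.8400 = 7081.2000, Bank 2 lends 8430·0.8400² = 5948.2080, and so on.
Summing a geometric series: total = 8430·[0.8400·(1 − 0.8400^3) / (1 − 0.8400)] ≈ 18025.9027 billion.

¥18026 billion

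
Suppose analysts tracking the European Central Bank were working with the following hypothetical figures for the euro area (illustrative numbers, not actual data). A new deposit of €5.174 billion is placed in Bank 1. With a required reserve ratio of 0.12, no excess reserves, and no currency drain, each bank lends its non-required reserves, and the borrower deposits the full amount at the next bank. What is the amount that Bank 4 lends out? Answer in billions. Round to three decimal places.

Each bank lends a fraction (1 − rr) = 0.8800 of the deposit it receives, so Bank 4 receives 5.174·0.8800^3 and lends 5.174·0.8800^4 ≈ 3.1028 billion.

€3.103 billion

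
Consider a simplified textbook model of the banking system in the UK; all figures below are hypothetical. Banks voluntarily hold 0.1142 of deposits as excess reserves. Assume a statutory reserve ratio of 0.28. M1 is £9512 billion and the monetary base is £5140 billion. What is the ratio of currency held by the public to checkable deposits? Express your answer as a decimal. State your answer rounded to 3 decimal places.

Using m = M/MB = 9512/5140 ≈ 1.850584. From m = (1 + c)/(c + rr + e), rearranging gives 1 + c = m·(c + rr + e), so c·(1 − m) = m·(rr + e) − 1.
Hence c = [m·(rr + e) − 1]/(1 − m) = [1.850584 × (0.28 + 0.1142) − 1] / (1 − 1.850584) ≈ 0.318017.

0.318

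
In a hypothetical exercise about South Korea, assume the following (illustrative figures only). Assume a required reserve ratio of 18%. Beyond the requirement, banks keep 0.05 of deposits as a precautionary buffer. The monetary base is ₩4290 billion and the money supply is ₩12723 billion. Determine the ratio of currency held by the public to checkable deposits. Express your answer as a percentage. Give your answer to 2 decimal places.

16.17%

Using m = M/MB = 12723/4290 ≈ 2.965734. From m = (1 + c)/(c + rr + e), rearranging gives 1 + c = m·(c + rr + e), so c·(1 − m) = m·(rr + e) − 1.
Hence c = [m·(rr + e) − 1]/(1 − m) = [2.965734 × (0.18 + 0.05) − 1] / (1 − 2.965734) ≈ 0.161711.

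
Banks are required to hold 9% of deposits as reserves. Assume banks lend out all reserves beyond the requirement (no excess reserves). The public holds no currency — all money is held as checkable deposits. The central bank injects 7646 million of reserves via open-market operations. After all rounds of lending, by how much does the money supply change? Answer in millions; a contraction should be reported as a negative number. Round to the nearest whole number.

84956 million

The simple money multiplier is m = 1/rr = 1/0.09 ≈ 11.11111.
An open-market purchase increases the monetary base by 7646 million, so ΔM = m × ΔMB = 11.11111 × 7646 ≈ 84955.5471 million.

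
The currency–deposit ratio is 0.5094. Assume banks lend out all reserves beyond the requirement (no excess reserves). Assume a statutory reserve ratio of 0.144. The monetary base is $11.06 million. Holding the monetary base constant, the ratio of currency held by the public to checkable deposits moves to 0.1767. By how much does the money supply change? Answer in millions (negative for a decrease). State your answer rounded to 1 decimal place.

$15.0 million

Initially m₁ = (1 + 0.5094) / (0.144 + 0.5094) ≈ 2.3101, so M₁ = 2.3101 × 11.06 ≈ 25.5497 million.
After the change m₂ = (1 + 0.1767) / (0.144 + 0.1767) ≈ 3.6692, so M₂ = 3.6692 × 11.06 ≈ 40.5814 million.
ΔM = M₂ − M₁ = 40.5814 − 25.5497 = 15.0317 million.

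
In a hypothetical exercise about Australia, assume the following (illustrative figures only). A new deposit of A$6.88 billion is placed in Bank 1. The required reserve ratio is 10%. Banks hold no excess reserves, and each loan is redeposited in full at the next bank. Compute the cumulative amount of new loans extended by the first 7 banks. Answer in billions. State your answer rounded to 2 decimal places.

A$32.30 billion

Bank i lends (1 − rr)^i of the original deposit: Bank 1 lends 6.88·0.9000 = 6.1920, Bank 2 lends 6.88·0.9000² = 5.5728, and so on.
Summing a geometric series: total = 6.88·[0.9000·(1 − 0.9000^7) / (1 − 0.9000)] ≈ 32.3039 billion.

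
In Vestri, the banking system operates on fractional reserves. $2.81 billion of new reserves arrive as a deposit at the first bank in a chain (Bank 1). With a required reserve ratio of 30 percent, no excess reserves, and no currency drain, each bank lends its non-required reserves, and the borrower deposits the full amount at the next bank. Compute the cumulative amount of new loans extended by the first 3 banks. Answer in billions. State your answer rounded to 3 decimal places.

Bank i lends (1 − rr)^i of the original deposit: Bank 1 lends 2.81·0.7000 = 1.9670, Bank 2 lends 2.81·0.7000² = 1.3769, and so on.
Summing a geometric series: total = 2.81·[0.7000·(1 − 0.7000^3) / (1 − 0.7000)] ≈ 4.3077 billion.

$4.308 billion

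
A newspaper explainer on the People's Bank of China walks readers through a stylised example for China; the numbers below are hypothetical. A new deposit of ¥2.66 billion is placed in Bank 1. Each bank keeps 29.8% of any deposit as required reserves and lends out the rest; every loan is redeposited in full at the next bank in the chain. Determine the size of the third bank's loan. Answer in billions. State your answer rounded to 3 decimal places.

¥0.920 billion

Each bank lends a fraction (1 − rr) = 0.7020 of the deposit it receives, so Bank 3 receives 2.66·0.7020^2 and lends 2.66·0.7020^3 ≈ 0.9202 billion.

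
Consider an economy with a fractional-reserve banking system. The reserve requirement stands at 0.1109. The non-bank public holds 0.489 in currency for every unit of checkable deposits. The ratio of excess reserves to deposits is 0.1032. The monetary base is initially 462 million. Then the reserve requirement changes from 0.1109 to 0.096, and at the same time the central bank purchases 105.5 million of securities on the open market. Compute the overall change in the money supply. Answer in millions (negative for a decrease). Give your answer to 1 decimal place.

249.4 million

Before: m₁ = (1 + 0.489) / (0.1109 + 0.1032 + 0.489) ≈ 2.11776, MB₁ = 462, so M₁ = 2.11776 × 462 ≈ 978.4051 million.
After: m₂ = (1 + 0.489) / (0.096 + 0.1032 + 0.489) ≈ 2.16362, MB₂ = 462 + 105.5 = 567.5, so M₂ = 2.16362 × 567.5 ≈ 1227.8543 million.
ΔM = M₂ − M₁ = 1227.8543 − 978.4051 = 249.4492 million.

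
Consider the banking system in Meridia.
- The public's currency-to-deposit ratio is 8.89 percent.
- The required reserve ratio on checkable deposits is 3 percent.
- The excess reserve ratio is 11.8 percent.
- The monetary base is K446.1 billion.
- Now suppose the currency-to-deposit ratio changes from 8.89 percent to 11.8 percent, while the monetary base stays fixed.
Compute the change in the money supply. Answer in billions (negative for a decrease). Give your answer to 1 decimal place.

Initially m₁ = (1 + 0.0889) / (0.03 + 0.118 + 0.0889) ≈ 4.59645, so M₁ = 4.59645 × 446.1 ≈ 2050.4763 billion.
After the change m₂ = (1 + 0.118) / (0.03 + 0.118 + 0.118) ≈ 4.20301, so M₂ = 4.20301 × 446.1 ≈ 1874.9628 billion.
ΔM = M₂ − M₁ = 1874.9628 − 2050.4763 = -175.5135 billion.

-175.5 billion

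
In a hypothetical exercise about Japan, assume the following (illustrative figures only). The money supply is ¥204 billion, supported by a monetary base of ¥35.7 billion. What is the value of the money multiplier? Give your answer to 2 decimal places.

The money multiplier is m = M / MB = 204 / 35.7 ≈ 5.71429.

5.71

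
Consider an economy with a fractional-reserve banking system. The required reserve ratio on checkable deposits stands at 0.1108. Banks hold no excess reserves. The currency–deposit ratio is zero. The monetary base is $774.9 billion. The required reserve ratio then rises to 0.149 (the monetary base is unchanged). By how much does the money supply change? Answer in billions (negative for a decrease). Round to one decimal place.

-1793.0 billion

Initially m₁ = 1 / (0.1108) ≈ 9.02527, so M₁ = 9.02527 × 774.9 ≈ 6993.6817 billion.
After the change m₂ = 1 / (0.149) ≈ 6.71141, so M₂ = 6.71141 × 774.9 ≈ 5200.6716 billion.
ΔM = M₂ − M₁ = 5200.6716 − 6993.6817 = -1793.0101 billion.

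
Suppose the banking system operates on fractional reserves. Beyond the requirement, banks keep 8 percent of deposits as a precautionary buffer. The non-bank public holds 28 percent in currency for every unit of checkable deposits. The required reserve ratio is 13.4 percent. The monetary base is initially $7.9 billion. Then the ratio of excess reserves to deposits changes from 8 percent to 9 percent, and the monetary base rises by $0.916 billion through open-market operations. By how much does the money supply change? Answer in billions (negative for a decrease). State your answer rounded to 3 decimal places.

Before: m₁ = (1 + 0.28) / (0.134 + 0.08 + 0.28) ≈ 2.59109, MB₁ = 7.9, so M₁ = 2.59109 × 7.9 ≈ 20.4696 billion.
After: m₂ = (1 + 0.28) / (0.134 + 0.09 + 0.28) ≈ 2.53968, MB₂ = 7.9 + 0.916 = 8.816, so M₂ = 2.53968 × 8.816 ≈ 22.3898 billion.
ΔM = M₂ − M₁ = 22.3898 − 20.4696 = 1.9202 billion.

$1.920 billion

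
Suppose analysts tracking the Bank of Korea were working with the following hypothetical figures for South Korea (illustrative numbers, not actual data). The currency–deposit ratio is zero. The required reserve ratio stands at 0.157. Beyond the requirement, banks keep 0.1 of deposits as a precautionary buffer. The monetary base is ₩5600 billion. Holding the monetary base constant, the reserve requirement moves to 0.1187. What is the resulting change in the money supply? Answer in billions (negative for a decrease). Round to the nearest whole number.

₩3816 billion

Initially m₁ = 1 / (0.157 + 0.1) ≈ 3.89105, so M₁ = 3.89105 × 5600 = 21789.88 billion.
After the change m₂ = 1 / (0.1187 + 0.1) ≈ 4.57247, so M₂ = 4.57247 × 5600 = 25605.832 billion.
ΔM = M₂ − M₁ = 25605.832 − 21789.88 = 3815.952 billion.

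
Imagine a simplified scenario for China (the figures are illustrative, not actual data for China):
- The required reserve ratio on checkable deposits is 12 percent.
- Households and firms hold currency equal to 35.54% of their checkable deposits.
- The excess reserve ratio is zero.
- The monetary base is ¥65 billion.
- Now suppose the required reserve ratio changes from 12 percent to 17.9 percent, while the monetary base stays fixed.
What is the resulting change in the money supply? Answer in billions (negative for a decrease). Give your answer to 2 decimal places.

Initially m₁ = (1 + 0.3554) / (0.12 + 0.3554) ≈ 2.85107, so M₁ = 2.85107 × 65 ≈ 185.3195 billion.
After the change m₂ = (1 + 0.3554) / (0.179 + 0.3554) ≈ 2.53630, so M₂ = 2.53630 × 65 = 164.8595 billion.
ΔM = M₂ − M₁ = 164.8595 − 185.3195 = -20.46 billion.

-20.46 billion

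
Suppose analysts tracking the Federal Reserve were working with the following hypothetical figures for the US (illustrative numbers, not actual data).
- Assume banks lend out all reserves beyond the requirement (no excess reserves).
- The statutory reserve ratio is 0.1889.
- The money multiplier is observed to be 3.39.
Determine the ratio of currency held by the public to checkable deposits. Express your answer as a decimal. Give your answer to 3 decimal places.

0.150

Using m = 3.39. From m = (1 + c)/(c + rr + e), rearranging gives 1 + c = m·(c + rr + e), so c·(1 − m) = m·(rr + e) − 1.
Hence c = [m·(rr + e) − 1]/(1 − m) = [3.39 × (0.1889 + 0) − 1] / (1 − 3.39) ≈ 0.150472.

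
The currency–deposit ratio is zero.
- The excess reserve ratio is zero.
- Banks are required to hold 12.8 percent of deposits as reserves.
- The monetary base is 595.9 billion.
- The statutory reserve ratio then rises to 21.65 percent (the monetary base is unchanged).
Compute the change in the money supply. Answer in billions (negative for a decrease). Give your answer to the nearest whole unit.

-1903 billion

Initially m₁ = 1 / (0.128) = 7.8125, so M₁ = 7.8125 × 595.9 ≈ 4655.4688 billion.
After the change m₂ = 1 / (0.2165) ≈ 4.6189, so M₂ = 4.6189 × 595.9 ≈ 2752.4025 billion.
ΔM = M₂ − M₁ = 2752.4025 − 4655.4688 = -1903.0663 billion.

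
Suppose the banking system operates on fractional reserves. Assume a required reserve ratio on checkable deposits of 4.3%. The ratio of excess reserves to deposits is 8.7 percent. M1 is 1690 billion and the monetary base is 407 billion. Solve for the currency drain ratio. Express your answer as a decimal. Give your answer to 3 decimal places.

0.146

Using m = M/MB = 1690/407 ≈ 4.152334. From m = (1 + c)/(c + rr + e), rearranging gives 1 + c = m·(c + rr + e), so c·(1 − m) = m·(rr + e) − 1.
Hence c = [m·(rr + e) − 1]/(1 − m) = [4.152334 × (0.043 + 0.087) − 1] / (1 − 4.152334) ≈ 0.145986.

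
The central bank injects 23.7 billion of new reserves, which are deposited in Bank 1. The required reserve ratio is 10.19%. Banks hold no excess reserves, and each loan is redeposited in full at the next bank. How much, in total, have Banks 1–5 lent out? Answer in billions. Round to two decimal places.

86.84 billion

Bank i lends (1 − rr)^i of the original deposit: Bank 1 lends 23.7·0.8981 ≈ 21.2850, Bank 2 lends 23.7·0.8981² ≈ 19.1160, and so on.
Summing a geometric series: total = 23.7·[0.8981·(1 − 0.8981^5) / (1 − 0.8981)] ≈ 86.8353 billion.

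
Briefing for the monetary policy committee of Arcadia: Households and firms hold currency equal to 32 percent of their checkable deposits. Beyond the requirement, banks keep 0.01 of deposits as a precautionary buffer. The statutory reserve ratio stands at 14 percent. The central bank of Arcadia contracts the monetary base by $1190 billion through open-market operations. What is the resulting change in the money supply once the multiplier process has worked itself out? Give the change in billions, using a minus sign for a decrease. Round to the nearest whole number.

-3342 billion

The money multiplier is m = (1 + c) / (rr + e + c) = (1 + 0.32) / (0.14 + 0.01 + 0.32) ≈ 2.80851.
The sale removes 1190 billion of base, so ΔM = m × ΔMB = 2.80851 × (−1190) = -3342.1269 billion.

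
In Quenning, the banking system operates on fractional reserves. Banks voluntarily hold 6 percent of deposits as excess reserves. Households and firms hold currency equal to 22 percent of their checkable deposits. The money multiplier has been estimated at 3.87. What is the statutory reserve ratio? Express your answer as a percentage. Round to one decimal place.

Using m = 3.87. Since m = (1 + c)/(c + rr + e), the denominator satisfies c + rr + e = (1 + c)/m = (1 + 0.22) / 3.87 ≈ 0.315245.
With c = 0.22 and e = 0.06, the statutory reserve ratio is 0.315245 − 0.22 − 0.06 = 0.035245.

3.5%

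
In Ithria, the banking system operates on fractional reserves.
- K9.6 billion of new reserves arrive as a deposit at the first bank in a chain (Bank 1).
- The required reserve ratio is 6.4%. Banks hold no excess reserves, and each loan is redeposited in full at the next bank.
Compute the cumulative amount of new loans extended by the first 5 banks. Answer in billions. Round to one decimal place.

Bank i lends (1 − rr)^i of the original deposit: Bank 1 lends 9.6·0.9360 = 8.9856, Bank 2 lends 9.6·0.9360² ≈ 8.4105, and so on.
Summing a geometric series: total = 9.6·[0.9360·(1 − 0.9360^5) / (1 − 0.9360)] ≈ 39.5336 billion.

K39.5 billion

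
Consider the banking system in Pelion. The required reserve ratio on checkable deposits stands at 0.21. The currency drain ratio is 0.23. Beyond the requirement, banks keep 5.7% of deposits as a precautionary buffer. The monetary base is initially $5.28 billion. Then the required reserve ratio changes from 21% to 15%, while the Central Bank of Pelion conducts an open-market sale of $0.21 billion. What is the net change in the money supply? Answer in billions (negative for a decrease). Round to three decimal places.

$1.203 billion

Before: m₁ = (1 + 0.23) / (0.21 + 0.057 + 0.23) ≈ 2.47485, MB₁ = 5.28, so M₁ = 2.47485 × 5.28 ≈ 13.0672 billion.
After: m₂ = (1 + 0.23) / (0.15 + 0.057 + 0.23) ≈ 2.81465, MB₂ = 5.28 − 0.21 = 5.07, so M₂ = 2.81465 × 5.07 ≈ 14.2703 billion.
ΔM = M₂ − M₁ = 14.2703 − 13.0672 = 1.2031 billion.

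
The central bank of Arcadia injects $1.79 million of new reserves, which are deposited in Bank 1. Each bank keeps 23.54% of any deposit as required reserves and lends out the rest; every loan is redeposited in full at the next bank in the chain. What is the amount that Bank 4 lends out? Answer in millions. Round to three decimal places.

Each bank lends a fraction (1 − rr) = 0.7646 of the deposit it receives, so Bank 4 receives 1.79·0.7646^3 and lends 1.79·0.7646^4 ≈ 0.6118 million.

$0.612 million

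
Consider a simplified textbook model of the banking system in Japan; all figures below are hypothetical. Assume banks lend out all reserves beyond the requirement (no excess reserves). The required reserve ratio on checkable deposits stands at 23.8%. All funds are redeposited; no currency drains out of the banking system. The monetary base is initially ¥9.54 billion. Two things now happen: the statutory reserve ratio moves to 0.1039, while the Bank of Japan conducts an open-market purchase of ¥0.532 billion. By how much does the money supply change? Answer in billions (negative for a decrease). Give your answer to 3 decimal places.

¥56.855 billion

Before: m₁ = 1 / (0.238) ≈ 4.201681, MB₁ = 9.54, so M₁ = 4.201681 × 9.54 ≈ 40.084 billion.
After: m₂ = 1 / (0.1039) ≈ 9.624639, MB₂ = 9.54 + 0.532 = 10.072, so M₂ = 9.624639 × 10.072 ≈ 96.9394 billion.
ΔM = M₂ − M₁ = 96.9394 − 40.084 = 56.8554 billion.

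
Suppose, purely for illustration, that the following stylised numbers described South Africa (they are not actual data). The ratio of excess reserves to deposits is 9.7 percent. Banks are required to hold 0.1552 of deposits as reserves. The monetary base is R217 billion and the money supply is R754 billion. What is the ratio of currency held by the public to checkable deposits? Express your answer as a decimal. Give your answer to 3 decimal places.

Using m = M/MB = 754/217 ≈ 3.474654. From m = (1 + c)/(c + rr + e), rearranging gives 1 + c = m·(c + rr + e), so c·(1 − m) = m·(rr + e) − 1.
Hence c = [m·(rr + e) − 1]/(1 − m) = [3.474654 × (0.1552 + 0.097) − 1] / (1 − 3.474654) ≈ 0.049984.

0.050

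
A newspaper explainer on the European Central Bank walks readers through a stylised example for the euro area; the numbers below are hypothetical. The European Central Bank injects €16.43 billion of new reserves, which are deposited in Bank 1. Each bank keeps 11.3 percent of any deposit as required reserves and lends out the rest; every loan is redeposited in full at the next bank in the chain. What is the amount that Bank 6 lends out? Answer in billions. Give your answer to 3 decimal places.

€8.002 billion

Each bank lends a fraction (1 − rr) = 0.8870 of the deposit it receives, so Bank 6 receives 16.43·0.8870^5 and lends 16.43·0.8870^6 ≈ 8.0016 billion.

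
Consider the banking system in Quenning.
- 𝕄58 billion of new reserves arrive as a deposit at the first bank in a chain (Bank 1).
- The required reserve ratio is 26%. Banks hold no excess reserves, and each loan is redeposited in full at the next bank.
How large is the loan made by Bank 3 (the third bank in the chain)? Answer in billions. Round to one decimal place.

𝕄23.5 billion

Each bank lends a fraction (1 − rr) = 0.7400 of the deposit it receives, so Bank 3 receives 58·0.7400^2 and lends 58·0.7400^3 ≈ 23.5030 billion.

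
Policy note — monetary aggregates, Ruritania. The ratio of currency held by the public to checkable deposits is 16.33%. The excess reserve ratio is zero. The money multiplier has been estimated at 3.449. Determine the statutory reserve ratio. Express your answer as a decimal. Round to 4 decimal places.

0.1740

Using m = 3.449. Since m = (1 + c)/(c + rr + e), the denominator satisfies c + rr + e = (1 + c)/m = (1 + 0.1633) / 3.449 ≈ 0.337286.
With c = 0.1633 and e = 0, the statutory reserve ratio is 0.337286 − 0.1633 − 0 = 0.173986.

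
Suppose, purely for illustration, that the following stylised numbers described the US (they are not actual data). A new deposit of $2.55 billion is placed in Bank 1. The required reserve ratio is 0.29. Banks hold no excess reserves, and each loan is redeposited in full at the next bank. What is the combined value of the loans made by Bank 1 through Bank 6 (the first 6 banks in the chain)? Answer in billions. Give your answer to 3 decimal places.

Bank i lends (1 − rr)^i of the original deposit: Bank 1 lends 2.55·0.7100 = 1.8105, Bank 2 lends 2.55·0.7100² ≈ 1.2855, and so on.
Summing a geometric series: total = 2.55·[0.7100·(1 − 0.7100^6) / (1 − 0.7100)] ≈ 5.4434 billion.

$5.443 billion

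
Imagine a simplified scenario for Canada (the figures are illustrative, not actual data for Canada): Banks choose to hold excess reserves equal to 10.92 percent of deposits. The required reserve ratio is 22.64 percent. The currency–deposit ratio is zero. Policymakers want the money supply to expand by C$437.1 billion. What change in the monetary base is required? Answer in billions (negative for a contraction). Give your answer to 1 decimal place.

C$146.7 billion

The money multiplier is m = 1 / (rr + e) = 1 / (0.2264 + 0.1092) ≈ 2.97974.
ΔMB = ΔM / m = (+437.1) / 2.97974 ≈ 146.6907 billion.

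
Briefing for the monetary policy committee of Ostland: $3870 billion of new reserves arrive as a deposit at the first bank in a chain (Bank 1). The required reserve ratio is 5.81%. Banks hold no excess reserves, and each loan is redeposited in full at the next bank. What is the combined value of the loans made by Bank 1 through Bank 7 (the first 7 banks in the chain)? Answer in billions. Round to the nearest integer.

$21475 billion

Bank i lends (1 − rr)^i of the original deposit: Bank 1 lends 3870·0.9419 = 3645.1530, Bank 2 lends 3870·0.9419² ≈ 3433.3696, and so on.
Summing a geometric series: total = 3870·[0.9419·(1 − 0.9419^7) / (1 − 0.9419)] ≈ 21475.1154 billion.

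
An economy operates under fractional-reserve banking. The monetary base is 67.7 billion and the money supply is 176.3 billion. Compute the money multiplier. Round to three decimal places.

2.604

The money multiplier is m = M / MB = 176.3 / 67.7 ≈ 2.60414.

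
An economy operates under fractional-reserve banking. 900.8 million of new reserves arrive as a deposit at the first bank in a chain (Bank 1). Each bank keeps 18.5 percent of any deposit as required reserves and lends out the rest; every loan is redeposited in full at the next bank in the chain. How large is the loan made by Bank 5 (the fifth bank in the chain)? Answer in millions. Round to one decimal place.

Each bank lends a fraction (1 − rr) = 0.8150 of the deposit it receives, so Bank 5 receives 900.8·0.8150^4 and lends 900.8·0.8150^5 ≈ 323.9041 million.

323.9 million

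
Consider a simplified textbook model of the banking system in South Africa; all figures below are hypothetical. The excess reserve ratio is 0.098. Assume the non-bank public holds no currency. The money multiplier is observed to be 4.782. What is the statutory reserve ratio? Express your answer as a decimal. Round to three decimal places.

0.111

Using m = 4.782. Since m = (1 + c)/(c + rr + e), the denominator satisfies c + rr + e = (1 + c)/m = (1 + 0) / 4.782 ≈ 0.209118.
With c = 0 and e = 0.098, the statutory reserve ratio is 0.209118 − 0 − 0.098 = 0.111118.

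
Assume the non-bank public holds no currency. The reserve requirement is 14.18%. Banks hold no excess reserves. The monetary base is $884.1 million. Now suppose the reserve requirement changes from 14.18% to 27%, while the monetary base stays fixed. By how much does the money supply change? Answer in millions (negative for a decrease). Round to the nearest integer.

Initially m₁ = 1 / (0.1418) ≈ 7.0522, so M₁ = 7.0522 × 884.1 ≈ 6234.85 million.
After the change m₂ = 1 / (0.27) ≈ 3.7037, so M₂ = 3.7037 × 884.1 ≈ 3274.4412 million.
ΔM = M₂ − M₁ = 3274.4412 − 6234.85 = -2960.4088 million.

-2960 million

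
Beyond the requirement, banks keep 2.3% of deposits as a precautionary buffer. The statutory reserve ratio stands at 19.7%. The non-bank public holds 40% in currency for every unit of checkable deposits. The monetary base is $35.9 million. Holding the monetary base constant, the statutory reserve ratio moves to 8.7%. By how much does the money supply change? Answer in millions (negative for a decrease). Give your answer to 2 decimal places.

$17.48 million

Initially m₁ = (1 + 0.4) / (0.197 + 0.023 + 0.4) ≈ 2.25806, so M₁ = 2.25806 × 35.9 ≈ 81.0644 million.
After the change m₂ = (1 + 0.4) / (0.087 + 0.023 + 0.4) ≈ 2.74510, so M₂ = 2.74510 × 35.9 ≈ 98.5491 million.
ΔM = M₂ − M₁ = 98.5491 − 81.0644 = 17.4847 million.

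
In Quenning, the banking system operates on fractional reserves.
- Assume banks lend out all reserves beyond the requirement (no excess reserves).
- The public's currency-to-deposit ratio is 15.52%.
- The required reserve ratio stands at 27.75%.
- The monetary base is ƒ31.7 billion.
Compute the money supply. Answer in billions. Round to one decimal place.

ƒ84.6 billion

The money multiplier is m = (1 + c) / (rr + c) = (1 + 0.1552) / (0.2775 + 0.1552) ≈ 2.6697.
So M = m × MB = 2.6697 × 31.7 ≈ 84.6295 billion.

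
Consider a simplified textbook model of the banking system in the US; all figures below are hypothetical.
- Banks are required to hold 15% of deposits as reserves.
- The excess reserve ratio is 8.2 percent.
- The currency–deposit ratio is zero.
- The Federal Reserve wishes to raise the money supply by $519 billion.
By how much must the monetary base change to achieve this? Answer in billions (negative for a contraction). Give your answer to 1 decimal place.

$120.4 billion

The money multiplier is m = 1 / (rr + e) = 1 / (0.15 + 0.082) ≈ 4.31034.
ΔMB = ΔM / m = (+519) / 4.31034 ≈ 120.4081 billion.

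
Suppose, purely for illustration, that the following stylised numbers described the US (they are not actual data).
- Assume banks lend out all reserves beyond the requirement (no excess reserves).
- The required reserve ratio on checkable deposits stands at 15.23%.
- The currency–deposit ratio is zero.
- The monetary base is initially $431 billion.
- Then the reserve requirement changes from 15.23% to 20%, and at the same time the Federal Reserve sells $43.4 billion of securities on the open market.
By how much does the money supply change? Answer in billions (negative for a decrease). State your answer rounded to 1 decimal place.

-891.9 billion

Before: m₁ = 1 / (0.1523) ≈ 6.56599, MB₁ = 431, so M₁ = 6.56599 × 431 ≈ 2829.9417 billion.
After: m₂ = 1 / (0.2) = 5, MB₂ = 431 − 43.4 = 387.6, so M₂ = 5 × 387.6 = 1938 billion.
ΔM = M₂ − M₁ = 1938 − 2829.9417 = -891.9417 billion.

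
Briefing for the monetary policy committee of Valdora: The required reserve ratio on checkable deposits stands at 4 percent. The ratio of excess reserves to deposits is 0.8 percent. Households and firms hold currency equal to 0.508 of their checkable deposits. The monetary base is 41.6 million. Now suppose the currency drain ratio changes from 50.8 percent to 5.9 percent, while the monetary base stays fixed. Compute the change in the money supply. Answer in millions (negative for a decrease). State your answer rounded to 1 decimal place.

Initially m₁ = (1 + 0.508) / (0.04 + 0.008 + 0.508) ≈ 2.7122, so M₁ = 2.7122 × 41.6 ≈ 112.8275 million.
After the change m₂ = (1 + 0.059) / (0.04 + 0.008 + 0.059) ≈ 9.8972, so M₂ = 9.8972 × 41.6 ≈ 411.7235 million.
ΔM = M₂ − M₁ = 411.7235 − 112.8275 = 298.896 million.

298.9 million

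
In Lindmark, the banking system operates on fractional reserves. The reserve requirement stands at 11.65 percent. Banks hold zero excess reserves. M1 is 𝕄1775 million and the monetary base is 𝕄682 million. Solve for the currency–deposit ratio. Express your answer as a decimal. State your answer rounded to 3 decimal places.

0.435

Using m = M/MB = 1775/682 ≈ 2.602639. From m = (1 + c)/(c + rr + e), rearranging gives 1 + c = m·(c + rr + e), so c·(1 − m) = m·(rr + e) − 1.
Hence c = [m·(rr + e) − 1]/(1 − m) = [2.602639 × (0.1165 + 0) − 1] / (1 − 2.602639) ≈ 0.434778.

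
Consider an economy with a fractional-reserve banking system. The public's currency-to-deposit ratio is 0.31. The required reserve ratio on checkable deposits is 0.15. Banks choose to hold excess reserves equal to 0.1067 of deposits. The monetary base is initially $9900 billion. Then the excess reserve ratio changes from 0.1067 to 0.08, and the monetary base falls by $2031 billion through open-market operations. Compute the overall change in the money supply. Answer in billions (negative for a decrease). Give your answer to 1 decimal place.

-3795.5 billion

Before: m₁ = (1 + 0.31) / (0.15 + 0.1067 + 0.31) ≈ 2.311629, MB₁ = 9900, so M₁ = 2.311629 × 9900 = 22885.1271 billion.
After: m₂ = (1 + 0.31) / (0.15 + 0.08 + 0.31) ≈ 2.425926, MB₂ = 9900 − 2031 = 7869, so M₂ = 2.425926 × 7869 ≈ 19089.6117 billion.
ΔM = M₂ − M₁ = 19089.6117 − 22885.1271 = -3795.5154 billion.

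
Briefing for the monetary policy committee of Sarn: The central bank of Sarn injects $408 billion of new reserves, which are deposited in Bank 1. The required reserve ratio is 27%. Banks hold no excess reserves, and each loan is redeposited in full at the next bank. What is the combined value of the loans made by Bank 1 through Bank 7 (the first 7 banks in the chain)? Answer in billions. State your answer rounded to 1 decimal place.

$981.2 billion

Bank i lends (1 − rr)^i of the original deposit: Bank 1 lends 408·0.7300 = 297.8400, Bank 2 lends 408·0.7300² = 217.4232, and so on.
Summing a geometric series: total = 408·[0.7300·(1 − 0.7300^7) / (1 − 0.7300)] ≈ 981.2460 billion.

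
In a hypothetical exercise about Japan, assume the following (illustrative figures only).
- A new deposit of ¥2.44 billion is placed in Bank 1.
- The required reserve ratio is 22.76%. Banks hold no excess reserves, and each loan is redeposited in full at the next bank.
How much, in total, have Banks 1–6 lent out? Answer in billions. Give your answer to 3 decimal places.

¥6.522 billion

Bank i lends (1 − rr)^i of the original deposit: Bank 1 lends 2.44·0.7724 ≈ 1.8847, Bank 2 lends 2.44·0.7724² ≈ 1.4557, and so on.
Summing a geometric series: total = 2.44·[0.7724·(1 − 0.7724^6) / (1 − 0.7724)] ≈ 6.5222 billion.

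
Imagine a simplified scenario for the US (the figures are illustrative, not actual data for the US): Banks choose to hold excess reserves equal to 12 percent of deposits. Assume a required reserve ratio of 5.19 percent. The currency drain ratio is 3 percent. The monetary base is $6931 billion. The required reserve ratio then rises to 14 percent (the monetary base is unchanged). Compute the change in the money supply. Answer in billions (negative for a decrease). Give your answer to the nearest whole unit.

Initially m₁ = (1 + 0.03) / (0.0519 + 0.12 + 0.03) ≈ 5.10154, so M₁ = 5.10154 × 6931 ≈ 35358.7737 billion.
After the change m₂ = (1 + 0.03) / (0.14 + 0.12 + 0.03) ≈ 3.55172, so M₂ = 3.55172 × 6931 ≈ 24616.9713 billion.
ΔM = M₂ − M₁ = 24616.9713 − 35358.7737 = -10741.8024 billion.

-10742 billion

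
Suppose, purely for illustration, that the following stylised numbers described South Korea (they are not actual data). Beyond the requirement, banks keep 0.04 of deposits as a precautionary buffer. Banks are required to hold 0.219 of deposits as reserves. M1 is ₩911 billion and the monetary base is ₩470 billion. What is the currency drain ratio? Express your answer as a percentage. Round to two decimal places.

Using m = M/MB = 911/470 ≈ 1.938298. From m = (1 + c)/(c + rr + e), rearranging gives 1 + c = m·(c + rr + e), so c·(1 − m) = m·(rr + e) − 1.
Hence c = [m·(rr + e) − 1]/(1 − m) = [1.938298 × (0.219 + 0.04) − 1] / (1 − 1.938298) ≈ 0.530728.

53.07%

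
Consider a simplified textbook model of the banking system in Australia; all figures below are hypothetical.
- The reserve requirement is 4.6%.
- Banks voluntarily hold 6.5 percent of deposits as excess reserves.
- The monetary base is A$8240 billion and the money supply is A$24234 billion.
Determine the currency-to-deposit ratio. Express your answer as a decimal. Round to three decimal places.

Using m = M/MB = 24234/8240 ≈ 2.941019. From m = (1 + c)/(c + rr + e), rearranging gives 1 + c = m·(c + rr + e), so c·(1 − m) = m·(rr + e) − 1.
Hence c = [m·(rr + e) − 1]/(1 − m) = [2.941019 × (0.046 + 0.065) − 1] / (1 − 2.941019) ≈ 0.347007.

0.347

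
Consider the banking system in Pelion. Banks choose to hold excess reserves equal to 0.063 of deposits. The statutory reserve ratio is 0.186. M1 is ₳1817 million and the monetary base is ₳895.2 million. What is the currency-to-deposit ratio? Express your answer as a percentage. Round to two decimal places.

Using m = M/MB = 1817/895.2 ≈ 2.029714. From m = (1 + c)/(c + rr + e), rearranging gives 1 + c = m·(c + rr + e), so c·(1 − m) = m·(rr + e) − 1.
Hence c = [m·(rr + e) − 1]/(1 − m) = [2.029714 × (0.186 + 0.063) − 1] / (1 − 2.029714) ≈ 0.480329.

48.03%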